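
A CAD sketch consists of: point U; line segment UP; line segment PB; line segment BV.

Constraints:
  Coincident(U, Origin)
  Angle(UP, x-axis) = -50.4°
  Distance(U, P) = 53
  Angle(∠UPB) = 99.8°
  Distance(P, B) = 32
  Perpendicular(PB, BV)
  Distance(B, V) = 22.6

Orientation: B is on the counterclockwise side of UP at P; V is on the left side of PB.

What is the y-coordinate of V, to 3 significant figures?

-5.32

U is at the origin; UP runs at -50.4° with length 53.0, so P = 53.0·(cos -50.4°, sin -50.4°) = (33.8, -40.8). ∠UPB = 99.8°, so PB runs at -50.4° + (180° − 99.8°) = 29.8° from the x-axis; with |PB| = 32.0, B = P + 32.0·(cos 29.8°, sin 29.8°) = (61.6, -24.9). PB is perpendicular to BV; with |BV| = 22.6 on the left of PB, V = B + 22.6·(-0.497, 0.868) = (50.3, -5.32). So V.y = -5.32.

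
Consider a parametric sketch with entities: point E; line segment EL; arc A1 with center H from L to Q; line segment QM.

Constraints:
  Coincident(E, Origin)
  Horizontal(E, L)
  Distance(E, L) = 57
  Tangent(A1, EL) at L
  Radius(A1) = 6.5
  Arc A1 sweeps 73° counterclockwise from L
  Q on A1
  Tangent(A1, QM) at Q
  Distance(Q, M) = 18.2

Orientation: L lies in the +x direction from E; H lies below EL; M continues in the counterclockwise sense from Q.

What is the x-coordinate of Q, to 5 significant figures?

50.784

Since A1 is tangent to EL there, HL ⟂ EL, so H = L + (0, -6.5) = (57.000, -6.5000). On A1, L sits at bearing 90° from H; a 73° counterclockwise sweep puts Q at bearing 163°, so Q = H + 6.5·(cos 163°, sin 163°) = (50.784, -4.5996). So Q.x = 50.784.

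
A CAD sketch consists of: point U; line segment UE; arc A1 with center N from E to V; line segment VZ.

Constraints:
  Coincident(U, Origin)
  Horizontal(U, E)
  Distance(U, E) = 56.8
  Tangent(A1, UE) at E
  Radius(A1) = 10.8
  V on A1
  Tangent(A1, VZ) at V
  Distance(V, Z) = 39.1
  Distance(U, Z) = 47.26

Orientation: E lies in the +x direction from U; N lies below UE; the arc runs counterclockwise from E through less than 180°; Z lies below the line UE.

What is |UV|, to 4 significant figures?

47.85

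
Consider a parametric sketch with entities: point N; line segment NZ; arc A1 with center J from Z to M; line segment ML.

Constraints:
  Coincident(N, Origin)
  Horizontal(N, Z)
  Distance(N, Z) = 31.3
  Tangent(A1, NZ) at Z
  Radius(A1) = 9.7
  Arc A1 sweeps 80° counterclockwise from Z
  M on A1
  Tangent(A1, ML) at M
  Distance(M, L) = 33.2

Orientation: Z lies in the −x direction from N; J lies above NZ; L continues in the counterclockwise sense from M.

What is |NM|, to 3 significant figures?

23.2

Since A1 is tangent to NZ there, JZ ⟂ NZ, so J = Z + (0, 9.7) = (-31.3, 9.70). On A1, Z sits at bearing -90° from J; an 80° counterclockwise sweep puts M at bearing -10°, so M = J + 9.7·(cos -10°, sin -10°) = (-21.7, 8.02). Then |NM| = |M − N| = 23.2.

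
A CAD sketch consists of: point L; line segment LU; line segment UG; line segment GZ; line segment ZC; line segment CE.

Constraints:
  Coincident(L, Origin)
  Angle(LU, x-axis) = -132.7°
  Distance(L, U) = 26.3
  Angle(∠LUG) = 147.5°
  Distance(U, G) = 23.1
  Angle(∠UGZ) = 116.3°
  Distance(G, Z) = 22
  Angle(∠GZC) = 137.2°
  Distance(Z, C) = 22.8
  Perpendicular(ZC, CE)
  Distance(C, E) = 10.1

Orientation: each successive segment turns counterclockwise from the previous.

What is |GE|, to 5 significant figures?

39.243

L is at the origin; LU runs at -132.7° with length 26.3, so U = (-17.836, -19.328). ∠LUG = 147.5° gives UG at -100.20° from the x-axis; with |UG| = 23.1, G = (-21.926, -42.063). ∠UGZ = 116.3° gives GZ at -36.500° from the x-axis; with |GZ| = 22.0, Z = (-4.2414, -55.149). ∠GZC = 137.2° gives ZC at 6.3000° from the x-axis; with |ZC| = 22.8, C = (18.421, -52.647). ZC ⟂ CE, so CE runs at 96.300°; with |CE| = 10.1, E = (17.313, -42.608). Then |GE| = |E − G| = 39.243.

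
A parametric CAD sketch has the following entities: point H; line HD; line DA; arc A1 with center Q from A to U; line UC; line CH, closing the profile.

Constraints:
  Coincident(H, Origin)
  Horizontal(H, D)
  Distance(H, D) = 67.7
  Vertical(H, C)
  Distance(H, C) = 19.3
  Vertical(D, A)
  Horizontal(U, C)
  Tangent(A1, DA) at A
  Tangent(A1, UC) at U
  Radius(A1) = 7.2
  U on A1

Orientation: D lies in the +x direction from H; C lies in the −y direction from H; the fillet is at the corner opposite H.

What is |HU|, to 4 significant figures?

63.50

H is at the origin; H and D share the same y with |HD| = 67.7 and D on the +x side, so D = (67.70, 0.000). H and C share the same x with |HC| = 19.3 and C on the −y side, so C = (0.000, -19.30). The virtual corner opposite H is at (67.70, -19.30). Since A1 is tangent to DA there, QA ⟂ DA and tangency of A1 to UC means the radius QU is perpendicular to UC, with radius 7.2, so the center Q sits 7.2 in from both sides at Q = (60.50, -12.10). That places the tangent points at A = (67.70, -12.10) on DA and U = (60.50, -19.30) on UC. Then |HU| = |U − H| = 63.50.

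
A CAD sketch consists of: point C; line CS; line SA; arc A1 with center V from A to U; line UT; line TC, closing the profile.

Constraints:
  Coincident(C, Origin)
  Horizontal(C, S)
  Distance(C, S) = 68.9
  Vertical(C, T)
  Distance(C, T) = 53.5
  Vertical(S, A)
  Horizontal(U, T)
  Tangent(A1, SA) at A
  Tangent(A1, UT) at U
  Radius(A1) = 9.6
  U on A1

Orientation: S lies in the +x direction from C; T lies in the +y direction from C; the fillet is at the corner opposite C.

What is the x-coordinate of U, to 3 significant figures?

59.3

The virtual corner opposite C is at (68.9, 53.5). Since A1 is tangent to SA there, VA ⟂ SA and tangency of A1 to UT means the radius VU is perpendicular to UT, with radius 9.6, so the center V sits 9.6 in from both sides at V = (59.3, 43.9). That places the tangent points at A = (68.9, 43.9) on SA and U = (59.3, 53.5) on UT. So U.x = 59.3.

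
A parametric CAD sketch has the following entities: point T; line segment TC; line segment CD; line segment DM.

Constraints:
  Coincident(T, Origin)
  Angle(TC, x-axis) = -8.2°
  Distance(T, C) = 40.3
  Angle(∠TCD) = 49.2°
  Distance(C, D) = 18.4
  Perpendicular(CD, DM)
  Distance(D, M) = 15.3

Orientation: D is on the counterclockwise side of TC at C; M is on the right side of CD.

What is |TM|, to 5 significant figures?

46.489

T is at the origin; TC runs at -8.2° with length 40.3, so C = 40.3·(cos -8.2°, sin -8.2°) = (39.888, -5.7479). ∠TCD = 49.2°, so CD runs at -8.2° + (180° − 49.2°) = 122.60° from the x-axis; with |CD| = 18.4, D = C + 18.4·(cos 122.60°, sin 122.60°) = (29.975, 9.7532). CD ⟂ DM; with |DM| = 15.3 on the right of CD, M = D + 15.3·(0.84245, 0.53877) = (42.864, 17.996). Then |TM| = |M − T| = 46.489.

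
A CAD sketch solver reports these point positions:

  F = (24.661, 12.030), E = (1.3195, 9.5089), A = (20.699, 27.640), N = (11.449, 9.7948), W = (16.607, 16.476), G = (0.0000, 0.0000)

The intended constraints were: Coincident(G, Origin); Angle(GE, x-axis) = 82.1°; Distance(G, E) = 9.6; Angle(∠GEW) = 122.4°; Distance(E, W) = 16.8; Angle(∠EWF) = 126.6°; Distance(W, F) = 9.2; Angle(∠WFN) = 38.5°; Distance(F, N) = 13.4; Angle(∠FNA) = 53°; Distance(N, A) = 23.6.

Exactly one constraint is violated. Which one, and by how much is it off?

Distance(N, A) = 23.6 — off by 3.50.

G = (0.00, 0.00) ✓; GE at 82.10° ✓; |GE| = 9.600 ✓; ∠GEW = 122.4° ✓; |EW| = 16.80 ✓; ∠EWF = 126.6° ✓; |WF| = 9.200 ✓; ∠WFN = 38.50° ✓; |FN| = 13.40 ✓; ∠FNA = 53.00° ✓; |NA| = 20.10 ✗.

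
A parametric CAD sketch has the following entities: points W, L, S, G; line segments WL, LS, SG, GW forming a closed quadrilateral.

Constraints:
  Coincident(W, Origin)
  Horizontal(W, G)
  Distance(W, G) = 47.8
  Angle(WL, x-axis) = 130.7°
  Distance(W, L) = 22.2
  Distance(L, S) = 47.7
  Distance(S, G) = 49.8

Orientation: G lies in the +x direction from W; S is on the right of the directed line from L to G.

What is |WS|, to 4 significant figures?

27.03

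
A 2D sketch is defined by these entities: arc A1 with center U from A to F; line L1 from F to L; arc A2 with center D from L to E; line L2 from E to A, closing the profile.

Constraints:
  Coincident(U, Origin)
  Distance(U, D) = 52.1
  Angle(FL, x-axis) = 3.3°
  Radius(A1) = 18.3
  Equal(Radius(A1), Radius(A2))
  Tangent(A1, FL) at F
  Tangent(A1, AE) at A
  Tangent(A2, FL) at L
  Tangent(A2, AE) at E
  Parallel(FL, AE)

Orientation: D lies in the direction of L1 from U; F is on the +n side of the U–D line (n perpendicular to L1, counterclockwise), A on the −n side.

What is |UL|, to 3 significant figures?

55.2

The slot axis is L1's direction at 3.3°, so u = (cos 3.3°, sin 3.3°) = (0.998, 0.0576) and n = (−sin 3.3°, cos 3.3°) = (-0.0576, 0.998). U is at the origin and D lies 52.1 along u from U, so D = 52.1·u = (52.0, 3.00). Tangency of A1 to both parallel lines with radius 18.3 puts F and A at U ± 18.3·n: F = (-1.05, 18.3), A = (1.05, -18.3). Equal radii place L and E the same way about D: L = D + 18.3·n = (51.0, 21.3), E = D − 18.3·n = (53.1, -15.3). Then |UL| = |L − U| = 55.2.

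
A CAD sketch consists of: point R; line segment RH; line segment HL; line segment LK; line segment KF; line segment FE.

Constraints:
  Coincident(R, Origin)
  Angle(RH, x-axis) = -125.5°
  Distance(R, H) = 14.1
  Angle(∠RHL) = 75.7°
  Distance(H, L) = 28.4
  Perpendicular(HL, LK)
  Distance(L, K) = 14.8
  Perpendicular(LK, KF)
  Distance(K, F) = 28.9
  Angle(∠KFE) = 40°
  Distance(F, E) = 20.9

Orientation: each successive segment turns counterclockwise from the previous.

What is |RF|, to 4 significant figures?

4.142

R is at the origin; RH runs at -125.5° with length 14.1, so H = (-8.188, -11.48). ∠RHL = 75.7° gives HL at -21.20° from the x-axis; with |HL| = 28.4, L = (18.29, -21.75). HL ⟂ LK, so LK runs at 68.80°; with |LK| = 14.8, K = (23.64, -7.951). The perpendicularity gives KF at right angles to LK, so KF runs at 158.8°; with |KF| = 28.9, F = (-3.302, 2.500). Then |RF| = |F − R| = 4.142.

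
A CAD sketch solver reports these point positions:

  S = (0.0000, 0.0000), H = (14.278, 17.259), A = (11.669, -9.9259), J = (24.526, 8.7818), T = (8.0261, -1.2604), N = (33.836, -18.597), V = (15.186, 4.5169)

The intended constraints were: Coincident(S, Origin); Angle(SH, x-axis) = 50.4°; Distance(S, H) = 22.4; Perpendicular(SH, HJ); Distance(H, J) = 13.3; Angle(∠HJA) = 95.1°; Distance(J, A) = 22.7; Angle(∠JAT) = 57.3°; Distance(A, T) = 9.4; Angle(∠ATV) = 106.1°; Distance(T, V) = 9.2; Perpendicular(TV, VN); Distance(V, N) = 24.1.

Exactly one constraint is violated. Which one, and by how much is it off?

Distance(V, N) = 24.1 — off by 5.60.

S = (0.00, 0.00) ✓; SH at 50.40° ✓; |SH| = 22.40 ✓; ∠(SH, HJ) = 90.00° ✓; |HJ| = 13.30 ✓; ∠HJA = 95.10° ✓; |JA| = 22.70 ✓; ∠JAT = 57.30° ✓; |AT| = 9.400 ✓; ∠ATV = 106.1° ✓; |TV| = 9.200 ✓; ∠(TV, VN) = 90.00° ✓; |VN| = 29.70 ✗.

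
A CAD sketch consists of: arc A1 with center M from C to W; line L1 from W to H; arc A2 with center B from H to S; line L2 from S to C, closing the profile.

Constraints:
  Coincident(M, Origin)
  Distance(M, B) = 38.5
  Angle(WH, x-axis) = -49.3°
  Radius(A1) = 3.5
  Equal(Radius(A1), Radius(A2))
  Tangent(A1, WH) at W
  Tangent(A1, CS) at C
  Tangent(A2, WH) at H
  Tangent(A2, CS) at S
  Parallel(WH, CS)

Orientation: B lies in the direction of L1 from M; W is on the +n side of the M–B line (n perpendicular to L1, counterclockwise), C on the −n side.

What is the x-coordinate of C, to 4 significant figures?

-2.653

The slot axis is L1's direction at -49.3°, so u = (cos -49.3°, sin -49.3°) = (0.6521, -0.7581) and n = (−sin -49.3°, cos -49.3°) = (0.7581, 0.6521). M is at the origin and B lies 38.5 along u from M, so B = 38.5·u = (25.11, -29.19). Tangency of A1 to both parallel lines with radius 3.5 puts W and C at M ± 3.5·n: W = (2.653, 2.282), C = (-2.653, -2.282). So C.x = -2.653.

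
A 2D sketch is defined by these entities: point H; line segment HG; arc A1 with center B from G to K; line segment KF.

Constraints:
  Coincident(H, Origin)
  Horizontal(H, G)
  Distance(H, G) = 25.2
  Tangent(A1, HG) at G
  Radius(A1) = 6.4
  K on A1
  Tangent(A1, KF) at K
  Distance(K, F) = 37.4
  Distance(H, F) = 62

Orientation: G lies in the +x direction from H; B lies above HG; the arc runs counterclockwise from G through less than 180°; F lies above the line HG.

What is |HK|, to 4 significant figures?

30.40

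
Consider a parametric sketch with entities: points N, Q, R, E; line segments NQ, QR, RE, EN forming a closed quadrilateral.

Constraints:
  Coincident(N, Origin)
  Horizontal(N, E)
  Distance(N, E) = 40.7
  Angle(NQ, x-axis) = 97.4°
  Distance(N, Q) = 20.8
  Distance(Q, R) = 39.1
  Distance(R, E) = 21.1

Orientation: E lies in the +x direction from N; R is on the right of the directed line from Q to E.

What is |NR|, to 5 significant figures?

24.028

Checks: |QR| = 39.10 ✓; |RE| = 21.10 ✓.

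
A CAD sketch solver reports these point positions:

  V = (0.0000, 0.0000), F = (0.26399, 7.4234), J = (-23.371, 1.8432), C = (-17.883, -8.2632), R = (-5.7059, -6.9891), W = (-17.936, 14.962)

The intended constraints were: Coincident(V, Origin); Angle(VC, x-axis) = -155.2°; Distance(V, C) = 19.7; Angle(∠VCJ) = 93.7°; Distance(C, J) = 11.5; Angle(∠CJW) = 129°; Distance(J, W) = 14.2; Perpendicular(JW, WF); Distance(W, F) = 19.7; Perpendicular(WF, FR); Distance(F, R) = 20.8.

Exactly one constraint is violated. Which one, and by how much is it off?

Distance(F, R) = 20.8 — off by 5.20.

V = (0.00, 0.00) ✓; VC at -155.2° ✓; |VC| = 19.70 ✓; ∠VCJ = 93.70° ✓; |CJ| = 11.50 ✓; ∠CJW = 129.0° ✓; |JW| = 14.20 ✓; ∠(JW, WF) = 90.00° ✓; |WF| = 19.70 ✓; ∠(WF, FR) = 90.00° ✓; |FR| = 15.60 ✗.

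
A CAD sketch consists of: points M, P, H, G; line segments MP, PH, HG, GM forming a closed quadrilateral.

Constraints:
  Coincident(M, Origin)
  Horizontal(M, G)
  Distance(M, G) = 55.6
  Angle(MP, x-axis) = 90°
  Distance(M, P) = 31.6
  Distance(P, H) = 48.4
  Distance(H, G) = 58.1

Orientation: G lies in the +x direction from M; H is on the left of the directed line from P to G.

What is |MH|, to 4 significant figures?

70.05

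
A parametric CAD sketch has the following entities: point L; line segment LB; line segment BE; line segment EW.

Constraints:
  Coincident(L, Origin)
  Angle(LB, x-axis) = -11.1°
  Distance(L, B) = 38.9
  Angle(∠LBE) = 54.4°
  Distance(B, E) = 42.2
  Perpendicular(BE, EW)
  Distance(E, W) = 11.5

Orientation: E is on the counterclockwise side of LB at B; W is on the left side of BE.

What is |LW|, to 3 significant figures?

28.1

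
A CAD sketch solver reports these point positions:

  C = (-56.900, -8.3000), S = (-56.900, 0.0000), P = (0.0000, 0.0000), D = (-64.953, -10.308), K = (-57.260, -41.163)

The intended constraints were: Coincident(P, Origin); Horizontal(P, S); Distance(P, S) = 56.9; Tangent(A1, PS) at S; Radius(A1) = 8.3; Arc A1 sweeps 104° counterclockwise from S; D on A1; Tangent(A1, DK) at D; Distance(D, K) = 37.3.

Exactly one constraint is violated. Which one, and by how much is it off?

Distance(D, K) = 37.3 — off by 5.50.

P = (0.00, 0.00) ✓; P.y = 0.00, S.y = 0.00 ✓; |PS| = 56.90 ✓; ∠(CS, SP) = 90.00° ✓; |CS| = 8.300 ✓; bearing(C→D) − bearing(C→S) = 104.0° ✓; |CD| = 8.300 ✓; ∠(CD, DK) = 90.00° ✓; |DK| = 31.80 ✗.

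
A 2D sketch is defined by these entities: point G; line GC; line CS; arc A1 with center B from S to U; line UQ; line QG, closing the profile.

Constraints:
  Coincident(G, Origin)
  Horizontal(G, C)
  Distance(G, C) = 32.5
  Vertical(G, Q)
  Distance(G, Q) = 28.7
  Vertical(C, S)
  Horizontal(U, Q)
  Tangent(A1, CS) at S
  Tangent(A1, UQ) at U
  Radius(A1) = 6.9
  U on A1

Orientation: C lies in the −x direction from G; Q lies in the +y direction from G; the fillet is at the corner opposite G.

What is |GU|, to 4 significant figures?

38.46

G is at the origin; GC is horizontal with |GC| = 32.5 and C on the −x side, so C = (-32.50, 0.000). G and Q share the same x with |GQ| = 28.7 and Q on the +y side, so Q = (0.000, 28.70). The virtual corner opposite G is at (-32.50, 28.70). Tangency of A1 to CS means the radius BS is perpendicular to CS and the tangent condition forces BU to be normal to UQ, with radius 6.9, so the center B sits 6.9 in from both sides at B = (-25.60, 21.80). That places the tangent points at S = (-32.50, 21.80) on CS and U = (-25.60, 28.70) on UQ. Then |GU| = |U − G| = 38.46.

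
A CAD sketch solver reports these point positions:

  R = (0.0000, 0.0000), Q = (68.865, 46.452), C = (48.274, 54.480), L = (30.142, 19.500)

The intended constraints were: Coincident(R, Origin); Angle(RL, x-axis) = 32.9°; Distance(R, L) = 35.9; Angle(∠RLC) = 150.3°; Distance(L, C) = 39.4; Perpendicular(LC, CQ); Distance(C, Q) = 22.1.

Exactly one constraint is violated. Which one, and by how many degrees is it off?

Perpendicular(LC, CQ) — off by 6.10°.

R = (0.00, 0.00) ✓; RL at 32.90° ✓; |RL| = 35.90 ✓; ∠RLC = 150.3° ✓; |LC| = 39.40 ✓; ∠(LC, CQ) = 83.90° ✗; |CQ| = 22.10 ✓.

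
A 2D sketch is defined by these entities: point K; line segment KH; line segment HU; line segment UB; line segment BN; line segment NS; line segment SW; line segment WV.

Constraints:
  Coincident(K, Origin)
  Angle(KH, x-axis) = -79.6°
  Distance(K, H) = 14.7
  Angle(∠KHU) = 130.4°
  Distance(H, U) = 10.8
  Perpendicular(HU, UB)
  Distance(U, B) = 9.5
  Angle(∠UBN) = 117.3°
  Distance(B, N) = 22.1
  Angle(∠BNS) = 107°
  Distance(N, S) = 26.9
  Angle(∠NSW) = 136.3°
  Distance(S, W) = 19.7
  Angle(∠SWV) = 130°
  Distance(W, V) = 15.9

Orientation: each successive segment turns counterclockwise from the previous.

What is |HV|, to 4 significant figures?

33.59

K is at the origin; KH runs at -79.6° with length 14.7, so H = (2.654, -14.46). ∠KHU = 130.4° gives HU at -30.00° from the x-axis; with |HU| = 10.8, U = (12.01, -19.86). HU ⟂ UB, so UB runs at 60.00°; with |UB| = 9.5, B = (16.76, -11.63). ∠UBN = 117.3° gives BN at 122.7° from the x-axis; with |BN| = 22.1, N = (4.817, 6.966). ∠BNS = 107.0° gives NS at -164.3° from the x-axis; with |NS| = 26.9, S = (-21.08, -0.3130). ∠NSW = 136.3° gives SW at -120.6° from the x-axis; with |SW| = 19.7, W = (-31.11, -17.27). ∠SWV = 130.0° gives WV at -70.60° from the x-axis; with |WV| = 15.9, V = (-25.83, -32.27). Then |HV| = |V − H| = 33.59.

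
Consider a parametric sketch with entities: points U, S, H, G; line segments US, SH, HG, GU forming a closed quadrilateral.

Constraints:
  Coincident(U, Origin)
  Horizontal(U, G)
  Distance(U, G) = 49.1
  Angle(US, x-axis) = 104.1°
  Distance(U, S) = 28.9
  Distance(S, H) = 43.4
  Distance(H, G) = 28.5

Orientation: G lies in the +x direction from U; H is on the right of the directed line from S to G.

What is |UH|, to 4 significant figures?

21.65

Checks: U.y = 0.00, G.y = 0.00 ✓; |SH| = 43.40 ✓; |HG| = 28.50 ✓.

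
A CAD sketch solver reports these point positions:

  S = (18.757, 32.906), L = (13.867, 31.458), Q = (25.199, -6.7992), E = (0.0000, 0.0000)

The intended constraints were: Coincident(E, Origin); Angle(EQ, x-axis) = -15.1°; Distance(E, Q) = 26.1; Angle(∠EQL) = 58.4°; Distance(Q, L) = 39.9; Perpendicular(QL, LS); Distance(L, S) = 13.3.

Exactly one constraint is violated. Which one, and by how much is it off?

Distance(L, S) = 13.3 — off by 8.20.

E = (0.00, 0.00) ✓; EQ at -15.10° ✓; |EQ| = 26.10 ✓; ∠EQL = 58.40° ✓; |QL| = 39.90 ✓; ∠(QL, LS) = 90.00° ✓; |LS| = 5.100 ✗.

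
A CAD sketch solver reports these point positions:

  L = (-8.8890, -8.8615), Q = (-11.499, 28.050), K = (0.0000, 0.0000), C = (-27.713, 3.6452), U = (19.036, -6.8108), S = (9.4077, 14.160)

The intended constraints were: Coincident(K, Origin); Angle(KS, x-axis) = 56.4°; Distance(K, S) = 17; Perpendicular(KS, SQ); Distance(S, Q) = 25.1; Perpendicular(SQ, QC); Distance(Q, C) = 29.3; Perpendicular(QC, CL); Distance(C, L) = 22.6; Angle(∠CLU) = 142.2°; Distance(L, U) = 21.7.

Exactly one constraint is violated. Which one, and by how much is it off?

Distance(L, U) = 21.7 — off by 6.30.

K = (0.00, 0.00) ✓; KS at 56.40° ✓; |KS| = 17.00 ✓; ∠(KS, SQ) = 90.00° ✓; |SQ| = 25.10 ✓; ∠(SQ, QC) = 90.00° ✓; |QC| = 29.30 ✓; ∠(QC, CL) = 90.00° ✓; |CL| = 22.60 ✓; ∠CLU = 142.2° ✓; |LU| = 28.00 ✗.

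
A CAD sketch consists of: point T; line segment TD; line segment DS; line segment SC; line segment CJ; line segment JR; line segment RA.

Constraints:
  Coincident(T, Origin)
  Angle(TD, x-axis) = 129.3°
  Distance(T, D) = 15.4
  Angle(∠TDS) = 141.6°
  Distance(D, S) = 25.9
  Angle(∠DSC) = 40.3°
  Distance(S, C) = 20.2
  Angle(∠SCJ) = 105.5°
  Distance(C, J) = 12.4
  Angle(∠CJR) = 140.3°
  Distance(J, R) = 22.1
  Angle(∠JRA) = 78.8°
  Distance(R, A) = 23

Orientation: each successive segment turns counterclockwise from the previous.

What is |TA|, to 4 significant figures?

39.47

T is at the origin; TD runs at 129.3° with length 15.4, so D = (-9.754, 11.92). ∠TDS = 141.6° gives DS at 167.7° from the x-axis; with |DS| = 25.9, S = (-35.06, 17.43). ∠DSC = 40.3° gives SC at -52.60° from the x-axis; with |SC| = 20.2, C = (-22.79, 1.387). ∠SCJ = 105.5° gives CJ at 21.90° from the x-axis; with |CJ| = 12.4, J = (-11.29, 6.012). ∠CJR = 140.3° gives JR at 61.60° from the x-axis; with |JR| = 22.1, R = (-0.7741, 25.45). ∠JRA = 78.8° gives RA at 162.8° from the x-axis; with |RA| = 23.0, A = (-22.75, 32.25). Then |TA| = |A − T| = 39.47.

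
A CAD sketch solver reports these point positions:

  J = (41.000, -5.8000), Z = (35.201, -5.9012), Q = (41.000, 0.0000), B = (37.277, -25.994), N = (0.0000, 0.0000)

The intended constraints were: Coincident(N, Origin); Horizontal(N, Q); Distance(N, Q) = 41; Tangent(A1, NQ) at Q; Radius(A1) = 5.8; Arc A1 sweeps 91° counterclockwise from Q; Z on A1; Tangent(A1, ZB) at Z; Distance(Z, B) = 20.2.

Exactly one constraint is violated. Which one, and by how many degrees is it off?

Tangent(A1, ZB) at Z — off by 4.90°.

N = (0.00, 0.00) ✓; N.y = 0.00, Q.y = 0.00 ✓; |NQ| = 41.00 ✓; ∠(JQ, QN) = 90.00° ✓; |JQ| = 5.800 ✓; bearing(J→Z) − bearing(J→Q) = 91.00° ✓; |JZ| = 5.800 ✓; ∠(JZ, ZB) = 85.10° ✗; |ZB| = 20.20 ✓.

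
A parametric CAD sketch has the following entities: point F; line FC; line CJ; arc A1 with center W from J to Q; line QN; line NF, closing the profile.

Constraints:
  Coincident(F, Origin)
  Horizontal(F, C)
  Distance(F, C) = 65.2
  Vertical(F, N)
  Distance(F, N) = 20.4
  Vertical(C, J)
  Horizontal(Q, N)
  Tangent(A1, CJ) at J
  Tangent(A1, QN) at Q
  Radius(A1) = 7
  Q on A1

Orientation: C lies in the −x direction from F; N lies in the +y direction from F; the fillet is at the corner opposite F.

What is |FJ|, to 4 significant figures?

66.56

F is at the origin; F and C share the same y with |FC| = 65.2 and C on the −x side, so C = (-65.20, 0.000). F and N share the same x with |FN| = 20.4 and N on the +y side, so N = (0.000, 20.40). The virtual corner opposite F is at (-65.20, 20.40). Tangency of A1 to CJ means the radius WJ is perpendicular to CJ and tangency of A1 to QN means the radius WQ is perpendicular to QN, with radius 7.0, so the center W sits 7.0 in from both sides at W = (-58.20, 13.40). That places the tangent points at J = (-65.20, 13.40) on CJ and Q = (-58.20, 20.40) on QN. Then |FJ| = |J − F| = 66.56.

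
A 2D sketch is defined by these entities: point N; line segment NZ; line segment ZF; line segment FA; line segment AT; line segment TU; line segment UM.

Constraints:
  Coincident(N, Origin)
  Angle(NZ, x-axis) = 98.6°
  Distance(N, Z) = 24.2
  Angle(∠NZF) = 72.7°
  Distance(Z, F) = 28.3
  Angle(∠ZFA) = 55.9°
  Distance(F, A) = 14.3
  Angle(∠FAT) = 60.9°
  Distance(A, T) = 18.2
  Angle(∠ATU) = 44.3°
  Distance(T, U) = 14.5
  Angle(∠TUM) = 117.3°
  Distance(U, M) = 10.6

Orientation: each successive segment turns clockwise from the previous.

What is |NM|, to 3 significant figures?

23.6

∠ATU = 44.3° gives TU at -27.6° from the x-axis; with |TU| = 14.5, U = (21.8, 19.7). ∠TUM = 117.3° gives UM at -90.3° from the x-axis; with |UM| = 10.6, M = (21.8, 9.14). Then |NM| = |M − N| = 23.6.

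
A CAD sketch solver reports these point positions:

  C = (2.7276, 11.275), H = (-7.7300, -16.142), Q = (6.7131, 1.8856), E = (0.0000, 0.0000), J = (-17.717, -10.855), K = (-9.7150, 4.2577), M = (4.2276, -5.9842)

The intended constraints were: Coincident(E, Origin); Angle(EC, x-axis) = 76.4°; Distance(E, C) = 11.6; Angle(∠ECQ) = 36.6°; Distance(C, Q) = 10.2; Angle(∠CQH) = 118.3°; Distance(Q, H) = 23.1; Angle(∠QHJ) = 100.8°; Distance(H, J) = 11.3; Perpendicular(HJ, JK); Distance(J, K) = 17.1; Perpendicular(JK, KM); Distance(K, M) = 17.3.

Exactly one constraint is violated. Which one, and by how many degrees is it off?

Perpendicular(JK, KM) — off by 8.40°.

E = (0.00, 0.00) ✓; EC at 76.40° ✓; |EC| = 11.60 ✓; ∠ECQ = 36.60° ✓; |CQ| = 10.20 ✓; ∠CQH = 118.3° ✓; |QH| = 23.10 ✓; ∠QHJ = 100.8° ✓; |HJ| = 11.30 ✓; ∠(HJ, JK) = 90.00° ✓; |JK| = 17.10 ✓; ∠(JK, KM) = 98.40° ✗; |KM| = 17.30 ✓.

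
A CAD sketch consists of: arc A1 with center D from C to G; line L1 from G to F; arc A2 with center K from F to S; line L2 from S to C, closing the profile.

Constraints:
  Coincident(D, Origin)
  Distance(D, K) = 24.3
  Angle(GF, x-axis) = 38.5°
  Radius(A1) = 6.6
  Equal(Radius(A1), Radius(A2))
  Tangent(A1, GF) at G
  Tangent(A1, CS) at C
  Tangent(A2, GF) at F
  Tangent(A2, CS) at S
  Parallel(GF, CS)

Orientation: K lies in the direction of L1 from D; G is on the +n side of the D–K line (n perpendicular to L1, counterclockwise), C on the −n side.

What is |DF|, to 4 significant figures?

25.18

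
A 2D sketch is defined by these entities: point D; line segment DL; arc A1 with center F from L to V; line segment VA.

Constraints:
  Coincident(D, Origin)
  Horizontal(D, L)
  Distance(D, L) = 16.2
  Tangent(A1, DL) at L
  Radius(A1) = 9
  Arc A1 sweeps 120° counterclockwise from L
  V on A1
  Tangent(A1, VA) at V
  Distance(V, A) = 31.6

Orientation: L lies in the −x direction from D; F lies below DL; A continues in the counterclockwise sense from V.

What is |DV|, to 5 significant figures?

27.531

D is at the origin; DL is horizontal with |DL| = 16.2 and L on the −x side, so L = (-16.200, 0.0000). A1 meets DL tangentially, so FL is at right angles to DL, so F = L + (0, -9) = (-16.200, -9.0000). On A1, L sits at bearing 90° from F; a 120° counterclockwise sweep puts V at bearing 210°, so V = F + 9.0·(cos 210°, sin 210°) = (-23.994, -13.500). Then |DV| = |V − D| = 27.531.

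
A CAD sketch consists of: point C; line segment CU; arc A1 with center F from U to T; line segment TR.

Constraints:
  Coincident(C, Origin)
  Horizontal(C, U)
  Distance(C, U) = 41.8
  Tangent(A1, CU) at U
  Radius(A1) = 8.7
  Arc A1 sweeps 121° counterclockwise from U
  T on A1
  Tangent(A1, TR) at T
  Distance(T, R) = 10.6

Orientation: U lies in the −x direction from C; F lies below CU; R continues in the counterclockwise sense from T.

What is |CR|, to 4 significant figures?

49.13

C is at the origin; C and U share the same y with |CU| = 41.8 and U on the −x side, so U = (-41.80, 0.000). The tangent condition forces FU to be normal to CU, so F = U + (0, -8.7) = (-41.80, -8.700). On A1, U sits at bearing 90° from F; a 121° counterclockwise sweep puts T at bearing 211°, so T = F + 8.7·(cos 211°, sin 211°) = (-49.26, -13.18). Tangency of A1 to TR means the radius FT is perpendicular to TR, so TR runs along (−sin 211°, cos 211°); with |TR| = 10.6, R = (-43.80, -22.27). Then |CR| = |R − C| = 49.13.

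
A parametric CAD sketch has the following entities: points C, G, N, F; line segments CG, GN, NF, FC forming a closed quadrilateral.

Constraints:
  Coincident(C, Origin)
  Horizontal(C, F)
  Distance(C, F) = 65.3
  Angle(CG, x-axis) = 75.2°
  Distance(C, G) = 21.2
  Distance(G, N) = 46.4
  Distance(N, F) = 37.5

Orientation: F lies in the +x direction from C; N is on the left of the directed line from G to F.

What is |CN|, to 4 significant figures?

60.35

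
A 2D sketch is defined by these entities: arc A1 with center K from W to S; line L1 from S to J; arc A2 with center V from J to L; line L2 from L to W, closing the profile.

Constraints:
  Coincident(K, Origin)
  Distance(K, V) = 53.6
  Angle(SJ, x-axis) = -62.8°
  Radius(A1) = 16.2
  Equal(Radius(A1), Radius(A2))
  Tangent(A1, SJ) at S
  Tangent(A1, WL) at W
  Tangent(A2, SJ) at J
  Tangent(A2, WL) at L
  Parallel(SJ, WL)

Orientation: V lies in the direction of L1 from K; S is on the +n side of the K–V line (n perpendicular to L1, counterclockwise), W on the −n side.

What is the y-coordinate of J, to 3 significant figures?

-40.3

Tangency of A1 to both parallel lines with radius 16.2 puts S and W at K ± 16.2·n: S = (14.4, 7.40), W = (-14.4, -7.40). Equal radii place J and L the same way about V: J = V + 16.2·n = (38.9, -40.3), L = V − 16.2·n = (10.1, -55.1). So J.y = -40.3.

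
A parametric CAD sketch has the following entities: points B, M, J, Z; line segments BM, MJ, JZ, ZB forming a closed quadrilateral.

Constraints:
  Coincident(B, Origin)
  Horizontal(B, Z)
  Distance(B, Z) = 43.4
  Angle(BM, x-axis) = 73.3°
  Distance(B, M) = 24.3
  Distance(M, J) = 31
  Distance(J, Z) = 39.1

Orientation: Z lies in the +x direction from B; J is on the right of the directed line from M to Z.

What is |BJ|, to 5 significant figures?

9.1839

B is at the origin; BZ is horizontal with |BZ| = 43.4 and Z in +x, so Z = (43.4, 0). BM runs at 73.3° with |BM| = 24.3, so M = (6.9829, 23.275). J is determined by |MJ| = 31.0 and |JZ| = 39.1 together: it lies at the intersection of circle(M, 31.0) and circle(Z, 39.1). With |MZ| = 43.220, the foot of the radical line on MZ is 15.041 from M and the perpendicular offset is √(31.0² − 15.041²) = 27.107. Taking the right-of-MZ solution: J = (5.0587, -7.6651).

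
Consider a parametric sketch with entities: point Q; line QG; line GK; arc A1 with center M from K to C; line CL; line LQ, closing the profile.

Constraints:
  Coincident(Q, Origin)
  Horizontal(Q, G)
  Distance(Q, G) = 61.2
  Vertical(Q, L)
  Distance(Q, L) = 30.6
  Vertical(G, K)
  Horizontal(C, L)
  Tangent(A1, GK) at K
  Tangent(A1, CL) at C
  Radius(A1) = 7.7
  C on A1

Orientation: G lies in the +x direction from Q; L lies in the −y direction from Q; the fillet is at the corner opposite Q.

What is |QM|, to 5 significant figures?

58.195

QL is vertical with |QL| = 30.6 and L on the −y side, so L = (0.0000, -30.600). The virtual corner opposite Q is at (61.200, -30.600). Tangency of A1 to GK means the radius MK is perpendicular to GK and since A1 is tangent to CL there, MC ⟂ CL, with radius 7.7, so the center M sits 7.7 in from both sides at M = (53.500, -22.900). Then |QM| = |M − Q| = 58.195.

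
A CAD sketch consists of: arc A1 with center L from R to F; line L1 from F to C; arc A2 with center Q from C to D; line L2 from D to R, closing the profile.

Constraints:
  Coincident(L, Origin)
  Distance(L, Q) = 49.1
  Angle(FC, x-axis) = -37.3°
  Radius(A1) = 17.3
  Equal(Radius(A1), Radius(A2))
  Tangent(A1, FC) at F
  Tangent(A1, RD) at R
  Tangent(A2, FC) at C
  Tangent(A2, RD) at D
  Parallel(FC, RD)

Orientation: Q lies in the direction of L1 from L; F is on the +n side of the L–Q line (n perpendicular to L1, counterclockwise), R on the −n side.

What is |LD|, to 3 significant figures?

52.1

The slot axis is L1's direction at -37.3°, so u = (cos -37.3°, sin -37.3°) = (0.795, -0.606) and n = (−sin -37.3°, cos -37.3°) = (0.606, 0.795). L is at the origin and Q lies 49.1 along u from L, so Q = 49.1·u = (39.1, -29.8). Tangency of A1 to both parallel lines with radius 17.3 puts F and R at L ± 17.3·n: F = (10.5, 13.8), R = (-10.5, -13.8). Equal radii place C and D the same way about Q: C = Q + 17.3·n = (49.5, -16.0), D = Q − 17.3·n = (28.6, -43.5). Then |LD| = |D − L| = 52.1.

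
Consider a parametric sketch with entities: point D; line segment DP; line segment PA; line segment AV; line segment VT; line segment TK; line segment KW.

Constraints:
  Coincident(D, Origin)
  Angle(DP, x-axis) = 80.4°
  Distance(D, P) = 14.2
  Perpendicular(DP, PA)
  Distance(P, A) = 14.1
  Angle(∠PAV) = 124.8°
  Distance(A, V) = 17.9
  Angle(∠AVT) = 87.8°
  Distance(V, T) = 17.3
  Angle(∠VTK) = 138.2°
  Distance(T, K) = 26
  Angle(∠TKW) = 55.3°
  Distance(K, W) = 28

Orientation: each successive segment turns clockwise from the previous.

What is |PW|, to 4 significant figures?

3.505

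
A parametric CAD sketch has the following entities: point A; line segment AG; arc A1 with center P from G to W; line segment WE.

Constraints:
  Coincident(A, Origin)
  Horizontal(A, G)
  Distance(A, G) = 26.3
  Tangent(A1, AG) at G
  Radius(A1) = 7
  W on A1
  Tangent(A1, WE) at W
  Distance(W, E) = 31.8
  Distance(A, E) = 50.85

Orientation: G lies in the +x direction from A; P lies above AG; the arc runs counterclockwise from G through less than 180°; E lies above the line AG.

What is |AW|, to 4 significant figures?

34.05

A is at the origin; A and G share the same y with |AG| = 26.3 and G on the +x side, so G = (26.30, 0.000). The tangent condition forces PG to be normal to AG, so P = G + (0, 7) = (26.30, 7.000). Since PW ⟂ WE (tangency), |PE| = √(7.0² + 31.8²) = 32.56 regardless of where W sits on A1. So E lies on both circle(A, 50.85) and circle(P, 32.56); the above-AG intersection is E = (32.72, 38.92). W is the foot of the tangent from E: W = (33.30, 7.127).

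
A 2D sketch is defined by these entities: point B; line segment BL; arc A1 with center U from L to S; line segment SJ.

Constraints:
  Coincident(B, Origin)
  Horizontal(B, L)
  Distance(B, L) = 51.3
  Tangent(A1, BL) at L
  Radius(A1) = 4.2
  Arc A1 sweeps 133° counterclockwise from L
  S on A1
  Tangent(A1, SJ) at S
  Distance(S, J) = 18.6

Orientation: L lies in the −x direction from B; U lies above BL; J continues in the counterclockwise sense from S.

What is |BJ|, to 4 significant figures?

64.32

B is at the origin; BL is horizontal with |BL| = 51.3 and L on the −x side, so L = (-51.30, 0.000). The tangent condition forces UL to be normal to BL, so U = L + (0, 4.2) = (-51.30, 4.200). On A1, L sits at bearing -90° from U; a 133° counterclockwise sweep puts S at bearing 43°, so S = U + 4.2·(cos 43°, sin 43°) = (-48.23, 7.064). The tangent condition forces US to be normal to SJ, so SJ runs along (−sin 43°, cos 43°); with |SJ| = 18.6, J = (-60.91, 20.67). Then |BJ| = |J − B| = 64.32.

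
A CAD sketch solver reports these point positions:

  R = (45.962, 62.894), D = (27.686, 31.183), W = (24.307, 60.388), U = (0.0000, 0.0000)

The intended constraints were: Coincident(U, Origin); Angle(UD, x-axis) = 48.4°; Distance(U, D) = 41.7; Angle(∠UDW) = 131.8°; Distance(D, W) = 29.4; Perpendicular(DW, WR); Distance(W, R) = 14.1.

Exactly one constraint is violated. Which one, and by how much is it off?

Distance(W, R) = 14.1 — off by 7.70.

U = (0.00, 0.00) ✓; UD at 48.40° ✓; |UD| = 41.70 ✓; ∠UDW = 131.8° ✓; |DW| = 29.40 ✓; ∠(DW, WR) = 90.00° ✓; |WR| = 21.80 ✗.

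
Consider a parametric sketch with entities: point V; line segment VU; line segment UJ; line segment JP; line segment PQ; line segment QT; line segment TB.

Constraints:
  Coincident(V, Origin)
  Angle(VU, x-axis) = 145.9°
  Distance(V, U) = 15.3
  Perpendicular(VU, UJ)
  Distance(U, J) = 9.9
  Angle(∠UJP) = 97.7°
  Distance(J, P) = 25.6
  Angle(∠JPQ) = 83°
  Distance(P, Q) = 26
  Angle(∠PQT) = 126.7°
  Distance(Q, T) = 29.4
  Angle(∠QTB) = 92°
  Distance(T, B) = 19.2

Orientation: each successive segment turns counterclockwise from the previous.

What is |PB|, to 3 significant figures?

45.6

V is at the origin; VU runs at 145.9° with length 15.3, so U = (-12.7, 8.58). VU ⟂ UJ, so UJ runs at -124°; with |UJ| = 9.9, J = (-18.2, 0.380). ∠UJP = 97.7° gives JP at -41.8° from the x-axis; with |JP| = 25.6, P = (0.865, -16.7). ∠JPQ = 83.0° gives PQ at 55.2° from the x-axis; with |PQ| = 26.0, Q = (15.7, 4.67). ∠PQT = 126.7° gives QT at 108° from the x-axis; with |QT| = 29.4, T = (6.37, 32.5). ∠QTB = 92.0° gives TB at -164° from the x-axis; with |TB| = 19.2, B = (-12.0, 27.1). Then |PB| = |B − P| = 45.6.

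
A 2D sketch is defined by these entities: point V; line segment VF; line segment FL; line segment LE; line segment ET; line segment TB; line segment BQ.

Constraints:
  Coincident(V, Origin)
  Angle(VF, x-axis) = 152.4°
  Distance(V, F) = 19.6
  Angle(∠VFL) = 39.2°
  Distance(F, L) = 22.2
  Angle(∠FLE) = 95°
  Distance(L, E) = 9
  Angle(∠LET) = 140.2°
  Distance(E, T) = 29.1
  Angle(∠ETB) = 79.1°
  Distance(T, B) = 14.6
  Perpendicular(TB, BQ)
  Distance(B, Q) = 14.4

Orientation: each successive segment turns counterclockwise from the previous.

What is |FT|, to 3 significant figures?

33.5

∠FLE = 95.0° gives LE at 18.2° from the x-axis; with |LE| = 9.0, E = (-0.0743, -8.51). ∠LET = 140.2° gives ET at 58.0° from the x-axis; with |ET| = 29.1, T = (15.3, 16.2). Then |FT| = |T − F| = 33.5.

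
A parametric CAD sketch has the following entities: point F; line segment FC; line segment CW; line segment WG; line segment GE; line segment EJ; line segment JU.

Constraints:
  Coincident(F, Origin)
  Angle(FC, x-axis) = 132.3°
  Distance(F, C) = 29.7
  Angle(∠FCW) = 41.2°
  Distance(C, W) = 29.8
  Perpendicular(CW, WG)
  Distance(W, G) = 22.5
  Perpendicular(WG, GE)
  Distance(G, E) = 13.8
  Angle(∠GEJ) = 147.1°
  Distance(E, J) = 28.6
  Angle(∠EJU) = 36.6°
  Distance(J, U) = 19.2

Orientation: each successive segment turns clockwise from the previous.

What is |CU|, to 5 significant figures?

12.532

∠GEJ = 147.1° gives EJ at 140.60° from the x-axis; with |EJ| = 28.6, J = (-28.739, 15.954). ∠EJU = 36.6° gives JU at -2.8000° from the x-axis; with |JU| = 19.2, U = (-9.5615, 15.016). Then |CU| = |U − C| = 12.532.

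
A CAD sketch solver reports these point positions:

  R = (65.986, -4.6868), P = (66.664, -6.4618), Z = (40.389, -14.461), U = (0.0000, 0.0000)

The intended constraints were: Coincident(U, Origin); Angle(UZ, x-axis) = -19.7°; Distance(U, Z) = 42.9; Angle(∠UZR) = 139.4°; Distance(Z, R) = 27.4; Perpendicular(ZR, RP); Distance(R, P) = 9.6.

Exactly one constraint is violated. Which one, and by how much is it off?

Distance(R, P) = 9.6 — off by 7.70.

U = (0.00, 0.00) ✓; UZ at -19.70° ✓; |UZ| = 42.90 ✓; ∠UZR = 139.4° ✓; |ZR| = 27.40 ✓; ∠(ZR, RP) = 89.99° ✓; |RP| = 1.900 ✗.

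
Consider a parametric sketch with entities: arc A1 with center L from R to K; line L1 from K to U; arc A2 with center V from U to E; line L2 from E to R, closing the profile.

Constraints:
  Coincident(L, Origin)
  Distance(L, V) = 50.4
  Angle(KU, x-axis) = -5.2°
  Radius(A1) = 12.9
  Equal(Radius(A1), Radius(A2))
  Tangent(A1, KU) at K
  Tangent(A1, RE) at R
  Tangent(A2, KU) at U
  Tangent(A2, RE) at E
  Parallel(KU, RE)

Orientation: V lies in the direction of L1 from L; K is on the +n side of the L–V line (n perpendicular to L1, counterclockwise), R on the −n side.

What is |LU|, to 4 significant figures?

52.02

The slot axis is L1's direction at -5.2°, so u = (cos -5.2°, sin -5.2°) = (0.9959, -0.09063) and n = (−sin -5.2°, cos -5.2°) = (0.09063, 0.9959). L is at the origin and V lies 50.4 along u from L, so V = 50.4·u = (50.19, -4.568). Tangency of A1 to both parallel lines with radius 12.9 puts K and R at L ± 12.9·n: K = (1.169, 12.85), R = (-1.169, -12.85). Equal radii place U and E the same way about V: U = V + 12.9·n = (51.36, 8.279), E = V − 12.9·n = (49.02, -17.41). Then |LU| = |U − L| = 52.02.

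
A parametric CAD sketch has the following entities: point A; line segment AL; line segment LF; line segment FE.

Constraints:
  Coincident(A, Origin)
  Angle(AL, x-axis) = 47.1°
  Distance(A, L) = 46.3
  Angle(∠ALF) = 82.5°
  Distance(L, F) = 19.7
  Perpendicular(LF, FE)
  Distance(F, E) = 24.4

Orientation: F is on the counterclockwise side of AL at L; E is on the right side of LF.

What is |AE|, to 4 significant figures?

71.62

A is at the origin; AL runs at 47.1° with length 46.3, so L = 46.3·(cos 47.1°, sin 47.1°) = (31.52, 33.92). ∠ALF = 82.5°, so LF runs at 47.1° + (180° − 82.5°) = 144.6° from the x-axis; with |LF| = 19.7, F = L + 19.7·(cos 144.6°, sin 144.6°) = (15.46, 45.33). LF ⟂ FE; with |FE| = 24.4 on the right of LF, E = F + 24.4·(0.5793, 0.8151) = (29.59, 65.22). Then |AE| = |E − A| = 71.62.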